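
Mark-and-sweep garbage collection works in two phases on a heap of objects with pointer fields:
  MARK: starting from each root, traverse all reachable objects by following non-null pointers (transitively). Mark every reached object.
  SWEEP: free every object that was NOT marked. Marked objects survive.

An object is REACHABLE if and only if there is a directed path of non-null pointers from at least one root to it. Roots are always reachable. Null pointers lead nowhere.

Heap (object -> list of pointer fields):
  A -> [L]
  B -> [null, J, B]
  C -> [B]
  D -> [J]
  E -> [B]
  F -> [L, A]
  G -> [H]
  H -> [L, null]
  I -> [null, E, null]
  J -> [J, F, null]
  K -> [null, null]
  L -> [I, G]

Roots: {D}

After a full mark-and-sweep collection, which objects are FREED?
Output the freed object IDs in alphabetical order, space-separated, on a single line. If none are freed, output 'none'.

Answer: C K

Derivation:
Roots: D
Mark D: refs=J, marked=D
Mark J: refs=J F null, marked=D J
Mark F: refs=L A, marked=D F J
Mark L: refs=I G, marked=D F J L
Mark A: refs=L, marked=A D F J L
Mark I: refs=null E null, marked=A D F I J L
Mark G: refs=H, marked=A D F G I J L
Mark E: refs=B, marked=A D E F G I J L
Mark H: refs=L null, marked=A D E F G H I J L
Mark B: refs=null J B, marked=A B D E F G H I J L
Unmarked (collected): C K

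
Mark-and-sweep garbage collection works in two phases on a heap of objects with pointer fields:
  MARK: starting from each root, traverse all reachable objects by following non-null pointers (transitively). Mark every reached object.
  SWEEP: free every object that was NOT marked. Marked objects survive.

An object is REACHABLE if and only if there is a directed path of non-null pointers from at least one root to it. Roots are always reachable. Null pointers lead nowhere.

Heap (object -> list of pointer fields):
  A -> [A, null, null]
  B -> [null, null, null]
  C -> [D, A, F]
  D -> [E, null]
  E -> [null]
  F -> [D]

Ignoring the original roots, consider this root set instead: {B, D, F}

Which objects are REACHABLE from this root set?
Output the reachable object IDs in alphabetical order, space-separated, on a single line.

Roots: B D F
Mark B: refs=null null null, marked=B
Mark D: refs=E null, marked=B D
Mark F: refs=D, marked=B D F
Mark E: refs=null, marked=B D E F
Unmarked (collected): A C

Answer: B D E F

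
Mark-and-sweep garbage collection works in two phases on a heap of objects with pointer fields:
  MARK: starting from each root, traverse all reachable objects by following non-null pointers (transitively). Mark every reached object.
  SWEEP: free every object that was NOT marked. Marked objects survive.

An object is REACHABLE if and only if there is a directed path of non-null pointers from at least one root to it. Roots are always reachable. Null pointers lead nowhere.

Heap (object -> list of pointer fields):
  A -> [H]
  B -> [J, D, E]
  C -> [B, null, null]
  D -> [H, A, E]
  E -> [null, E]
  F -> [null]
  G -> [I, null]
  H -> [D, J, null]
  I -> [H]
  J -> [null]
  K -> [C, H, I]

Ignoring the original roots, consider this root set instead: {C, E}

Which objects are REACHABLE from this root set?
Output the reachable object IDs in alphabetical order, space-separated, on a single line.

Roots: C E
Mark C: refs=B null null, marked=C
Mark E: refs=null E, marked=C E
Mark B: refs=J D E, marked=B C E
Mark J: refs=null, marked=B C E J
Mark D: refs=H A E, marked=B C D E J
Mark H: refs=D J null, marked=B C D E H J
Mark A: refs=H, marked=A B C D E H J
Unmarked (collected): F G I K

Answer: A B C D E H J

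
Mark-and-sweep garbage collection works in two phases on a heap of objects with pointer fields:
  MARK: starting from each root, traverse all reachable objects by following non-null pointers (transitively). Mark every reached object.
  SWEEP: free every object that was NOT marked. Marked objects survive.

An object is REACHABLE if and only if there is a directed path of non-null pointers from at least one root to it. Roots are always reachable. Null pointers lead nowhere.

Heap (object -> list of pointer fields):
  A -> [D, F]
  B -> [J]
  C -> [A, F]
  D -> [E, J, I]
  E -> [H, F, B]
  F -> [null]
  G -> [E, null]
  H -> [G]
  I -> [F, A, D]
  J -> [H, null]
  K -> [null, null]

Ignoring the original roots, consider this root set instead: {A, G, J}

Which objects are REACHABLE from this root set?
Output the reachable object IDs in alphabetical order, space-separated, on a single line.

Answer: A B D E F G H I J

Derivation:
Roots: A G J
Mark A: refs=D F, marked=A
Mark G: refs=E null, marked=A G
Mark J: refs=H null, marked=A G J
Mark D: refs=E J I, marked=A D G J
Mark F: refs=null, marked=A D F G J
Mark E: refs=H F B, marked=A D E F G J
Mark H: refs=G, marked=A D E F G H J
Mark I: refs=F A D, marked=A D E F G H I J
Mark B: refs=J, marked=A B D E F G H I J
Unmarked (collected): C K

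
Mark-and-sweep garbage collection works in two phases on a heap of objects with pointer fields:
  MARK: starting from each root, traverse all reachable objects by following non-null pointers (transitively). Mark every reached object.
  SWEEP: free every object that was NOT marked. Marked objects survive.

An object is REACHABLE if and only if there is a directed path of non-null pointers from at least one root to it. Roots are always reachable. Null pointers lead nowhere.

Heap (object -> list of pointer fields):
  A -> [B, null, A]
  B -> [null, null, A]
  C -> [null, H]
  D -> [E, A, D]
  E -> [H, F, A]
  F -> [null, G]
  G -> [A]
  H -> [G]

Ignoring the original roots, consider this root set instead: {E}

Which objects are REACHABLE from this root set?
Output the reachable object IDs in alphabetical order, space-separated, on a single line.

Answer: A B E F G H

Derivation:
Roots: E
Mark E: refs=H F A, marked=E
Mark H: refs=G, marked=E H
Mark F: refs=null G, marked=E F H
Mark A: refs=B null A, marked=A E F H
Mark G: refs=A, marked=A E F G H
Mark B: refs=null null A, marked=A B E F G H
Unmarked (collected): C D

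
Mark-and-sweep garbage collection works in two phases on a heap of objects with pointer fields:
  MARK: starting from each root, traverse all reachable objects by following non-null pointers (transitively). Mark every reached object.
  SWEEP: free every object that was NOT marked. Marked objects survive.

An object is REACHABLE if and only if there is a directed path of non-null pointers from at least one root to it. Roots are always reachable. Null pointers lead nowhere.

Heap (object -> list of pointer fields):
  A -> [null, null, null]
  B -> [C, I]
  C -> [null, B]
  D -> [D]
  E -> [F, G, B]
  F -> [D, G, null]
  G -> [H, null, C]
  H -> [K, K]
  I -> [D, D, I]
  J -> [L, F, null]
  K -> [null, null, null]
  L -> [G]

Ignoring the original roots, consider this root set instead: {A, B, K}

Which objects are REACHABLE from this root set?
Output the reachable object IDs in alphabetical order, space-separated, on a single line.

Roots: A B K
Mark A: refs=null null null, marked=A
Mark B: refs=C I, marked=A B
Mark K: refs=null null null, marked=A B K
Mark C: refs=null B, marked=A B C K
Mark I: refs=D D I, marked=A B C I K
Mark D: refs=D, marked=A B C D I K
Unmarked (collected): E F G H J L

Answer: A B C D I K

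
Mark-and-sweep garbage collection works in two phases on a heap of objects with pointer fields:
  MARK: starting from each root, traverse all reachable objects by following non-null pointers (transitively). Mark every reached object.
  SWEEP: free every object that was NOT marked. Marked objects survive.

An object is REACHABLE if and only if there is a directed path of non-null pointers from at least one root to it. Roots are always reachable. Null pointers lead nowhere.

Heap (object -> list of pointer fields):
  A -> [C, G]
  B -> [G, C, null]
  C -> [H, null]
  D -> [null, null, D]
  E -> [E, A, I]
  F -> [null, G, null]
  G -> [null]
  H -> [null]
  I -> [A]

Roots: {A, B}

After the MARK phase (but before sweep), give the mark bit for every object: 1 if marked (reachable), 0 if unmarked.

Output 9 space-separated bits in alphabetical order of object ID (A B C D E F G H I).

Answer: 1 1 1 0 0 0 1 1 0

Derivation:
Roots: A B
Mark A: refs=C G, marked=A
Mark B: refs=G C null, marked=A B
Mark C: refs=H null, marked=A B C
Mark G: refs=null, marked=A B C G
Mark H: refs=null, marked=A B C G H
Unmarked (collected): D E F I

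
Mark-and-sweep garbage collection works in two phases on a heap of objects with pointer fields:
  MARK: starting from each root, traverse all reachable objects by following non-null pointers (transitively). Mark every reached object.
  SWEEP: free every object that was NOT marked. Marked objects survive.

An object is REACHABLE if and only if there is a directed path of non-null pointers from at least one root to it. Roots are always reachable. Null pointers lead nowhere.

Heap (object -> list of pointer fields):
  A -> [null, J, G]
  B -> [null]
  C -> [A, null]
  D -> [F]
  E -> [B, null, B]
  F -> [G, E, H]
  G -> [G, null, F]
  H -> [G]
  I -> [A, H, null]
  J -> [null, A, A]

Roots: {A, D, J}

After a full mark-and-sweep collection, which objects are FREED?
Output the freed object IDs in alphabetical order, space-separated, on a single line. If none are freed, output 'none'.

Answer: C I

Derivation:
Roots: A D J
Mark A: refs=null J G, marked=A
Mark D: refs=F, marked=A D
Mark J: refs=null A A, marked=A D J
Mark G: refs=G null F, marked=A D G J
Mark F: refs=G E H, marked=A D F G J
Mark E: refs=B null B, marked=A D E F G J
Mark H: refs=G, marked=A D E F G H J
Mark B: refs=null, marked=A B D E F G H J
Unmarked (collected): C I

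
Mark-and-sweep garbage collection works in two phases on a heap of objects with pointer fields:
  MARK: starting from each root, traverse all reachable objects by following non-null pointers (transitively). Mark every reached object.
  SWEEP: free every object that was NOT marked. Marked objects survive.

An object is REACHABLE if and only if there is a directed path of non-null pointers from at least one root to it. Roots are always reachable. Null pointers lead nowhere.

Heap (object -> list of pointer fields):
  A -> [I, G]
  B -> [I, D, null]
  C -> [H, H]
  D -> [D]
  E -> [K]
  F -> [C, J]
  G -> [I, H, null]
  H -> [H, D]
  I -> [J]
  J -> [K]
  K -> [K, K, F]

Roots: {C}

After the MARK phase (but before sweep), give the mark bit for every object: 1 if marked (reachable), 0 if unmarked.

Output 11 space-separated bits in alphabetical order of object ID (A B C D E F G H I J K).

Answer: 0 0 1 1 0 0 0 1 0 0 0

Derivation:
Roots: C
Mark C: refs=H H, marked=C
Mark H: refs=H D, marked=C H
Mark D: refs=D, marked=C D H
Unmarked (collected): A B E F G I J K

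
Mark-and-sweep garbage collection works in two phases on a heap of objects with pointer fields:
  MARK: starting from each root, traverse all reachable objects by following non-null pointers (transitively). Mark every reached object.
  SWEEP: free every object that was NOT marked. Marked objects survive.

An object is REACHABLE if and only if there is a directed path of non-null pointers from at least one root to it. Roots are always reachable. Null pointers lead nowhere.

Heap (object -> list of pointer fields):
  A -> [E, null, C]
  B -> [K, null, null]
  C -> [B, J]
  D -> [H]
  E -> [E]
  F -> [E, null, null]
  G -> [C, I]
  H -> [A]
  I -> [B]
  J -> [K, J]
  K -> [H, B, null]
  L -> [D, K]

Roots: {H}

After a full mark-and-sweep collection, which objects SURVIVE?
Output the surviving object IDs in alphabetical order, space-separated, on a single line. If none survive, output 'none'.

Answer: A B C E H J K

Derivation:
Roots: H
Mark H: refs=A, marked=H
Mark A: refs=E null C, marked=A H
Mark E: refs=E, marked=A E H
Mark C: refs=B J, marked=A C E H
Mark B: refs=K null null, marked=A B C E H
Mark J: refs=K J, marked=A B C E H J
Mark K: refs=H B null, marked=A B C E H J K
Unmarked (collected): D F G I L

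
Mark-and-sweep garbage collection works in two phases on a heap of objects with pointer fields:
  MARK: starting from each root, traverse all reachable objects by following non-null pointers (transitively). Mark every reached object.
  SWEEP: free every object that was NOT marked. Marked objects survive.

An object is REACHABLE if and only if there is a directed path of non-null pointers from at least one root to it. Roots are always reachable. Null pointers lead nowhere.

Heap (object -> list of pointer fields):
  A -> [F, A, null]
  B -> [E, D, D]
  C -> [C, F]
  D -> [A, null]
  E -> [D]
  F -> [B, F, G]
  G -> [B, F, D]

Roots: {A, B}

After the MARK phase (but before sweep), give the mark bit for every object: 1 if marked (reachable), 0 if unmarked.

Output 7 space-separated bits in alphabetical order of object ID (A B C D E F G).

Roots: A B
Mark A: refs=F A null, marked=A
Mark B: refs=E D D, marked=A B
Mark F: refs=B F G, marked=A B F
Mark E: refs=D, marked=A B E F
Mark D: refs=A null, marked=A B D E F
Mark G: refs=B F D, marked=A B D E F G
Unmarked (collected): C

Answer: 1 1 0 1 1 1 1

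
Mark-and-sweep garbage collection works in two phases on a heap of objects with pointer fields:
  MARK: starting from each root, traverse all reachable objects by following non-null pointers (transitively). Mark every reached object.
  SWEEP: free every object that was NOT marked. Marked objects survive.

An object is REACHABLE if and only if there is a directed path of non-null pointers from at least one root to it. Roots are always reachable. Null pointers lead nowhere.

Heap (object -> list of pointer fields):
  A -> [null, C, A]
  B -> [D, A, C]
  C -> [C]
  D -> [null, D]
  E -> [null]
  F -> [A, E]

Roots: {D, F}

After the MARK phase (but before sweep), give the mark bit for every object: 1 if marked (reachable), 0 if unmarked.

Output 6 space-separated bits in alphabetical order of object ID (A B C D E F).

Answer: 1 0 1 1 1 1

Derivation:
Roots: D F
Mark D: refs=null D, marked=D
Mark F: refs=A E, marked=D F
Mark A: refs=null C A, marked=A D F
Mark E: refs=null, marked=A D E F
Mark C: refs=C, marked=A C D E F
Unmarked (collected): B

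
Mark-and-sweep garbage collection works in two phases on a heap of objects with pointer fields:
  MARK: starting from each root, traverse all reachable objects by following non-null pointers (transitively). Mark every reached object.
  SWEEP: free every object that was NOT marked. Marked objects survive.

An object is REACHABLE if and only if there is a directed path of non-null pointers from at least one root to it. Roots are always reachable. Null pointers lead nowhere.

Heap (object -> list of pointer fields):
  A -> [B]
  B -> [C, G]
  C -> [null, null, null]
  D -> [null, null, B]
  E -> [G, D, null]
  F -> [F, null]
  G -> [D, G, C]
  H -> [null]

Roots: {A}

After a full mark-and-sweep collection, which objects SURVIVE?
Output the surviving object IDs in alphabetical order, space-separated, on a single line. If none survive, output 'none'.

Roots: A
Mark A: refs=B, marked=A
Mark B: refs=C G, marked=A B
Mark C: refs=null null null, marked=A B C
Mark G: refs=D G C, marked=A B C G
Mark D: refs=null null B, marked=A B C D G
Unmarked (collected): E F H

Answer: A B C D G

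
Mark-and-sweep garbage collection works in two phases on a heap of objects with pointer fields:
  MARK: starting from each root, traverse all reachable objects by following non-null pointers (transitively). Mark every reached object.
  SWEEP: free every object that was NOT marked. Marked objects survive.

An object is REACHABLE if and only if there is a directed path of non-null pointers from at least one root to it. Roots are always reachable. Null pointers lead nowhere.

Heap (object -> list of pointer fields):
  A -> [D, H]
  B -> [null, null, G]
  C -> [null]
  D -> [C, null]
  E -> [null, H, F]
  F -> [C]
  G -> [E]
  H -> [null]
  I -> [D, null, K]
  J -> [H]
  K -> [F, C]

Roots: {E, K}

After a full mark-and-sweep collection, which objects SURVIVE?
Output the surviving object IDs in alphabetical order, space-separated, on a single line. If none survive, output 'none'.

Roots: E K
Mark E: refs=null H F, marked=E
Mark K: refs=F C, marked=E K
Mark H: refs=null, marked=E H K
Mark F: refs=C, marked=E F H K
Mark C: refs=null, marked=C E F H K
Unmarked (collected): A B D G I J

Answer: C E F H K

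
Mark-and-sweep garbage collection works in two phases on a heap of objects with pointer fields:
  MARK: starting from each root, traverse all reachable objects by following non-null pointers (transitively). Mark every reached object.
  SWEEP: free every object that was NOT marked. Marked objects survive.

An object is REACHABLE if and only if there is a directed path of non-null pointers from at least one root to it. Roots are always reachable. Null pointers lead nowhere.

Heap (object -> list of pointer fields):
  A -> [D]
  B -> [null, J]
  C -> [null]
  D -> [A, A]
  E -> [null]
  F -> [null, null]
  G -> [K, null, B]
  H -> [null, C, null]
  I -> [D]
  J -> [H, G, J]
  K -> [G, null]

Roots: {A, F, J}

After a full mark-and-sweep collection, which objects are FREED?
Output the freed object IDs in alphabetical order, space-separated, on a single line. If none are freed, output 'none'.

Answer: E I

Derivation:
Roots: A F J
Mark A: refs=D, marked=A
Mark F: refs=null null, marked=A F
Mark J: refs=H G J, marked=A F J
Mark D: refs=A A, marked=A D F J
Mark H: refs=null C null, marked=A D F H J
Mark G: refs=K null B, marked=A D F G H J
Mark C: refs=null, marked=A C D F G H J
Mark K: refs=G null, marked=A C D F G H J K
Mark B: refs=null J, marked=A B C D F G H J K
Unmarked (collected): E I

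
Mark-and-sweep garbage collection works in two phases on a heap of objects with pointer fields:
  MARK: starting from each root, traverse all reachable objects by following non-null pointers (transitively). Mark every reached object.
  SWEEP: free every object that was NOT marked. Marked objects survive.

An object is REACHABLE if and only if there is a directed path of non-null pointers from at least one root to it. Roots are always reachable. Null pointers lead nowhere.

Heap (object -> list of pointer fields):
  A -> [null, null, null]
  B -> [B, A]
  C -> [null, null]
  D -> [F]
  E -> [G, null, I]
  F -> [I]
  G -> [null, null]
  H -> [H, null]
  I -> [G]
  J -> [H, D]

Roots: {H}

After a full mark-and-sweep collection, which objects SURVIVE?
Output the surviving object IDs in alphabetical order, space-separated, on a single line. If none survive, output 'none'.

Roots: H
Mark H: refs=H null, marked=H
Unmarked (collected): A B C D E F G I J

Answer: H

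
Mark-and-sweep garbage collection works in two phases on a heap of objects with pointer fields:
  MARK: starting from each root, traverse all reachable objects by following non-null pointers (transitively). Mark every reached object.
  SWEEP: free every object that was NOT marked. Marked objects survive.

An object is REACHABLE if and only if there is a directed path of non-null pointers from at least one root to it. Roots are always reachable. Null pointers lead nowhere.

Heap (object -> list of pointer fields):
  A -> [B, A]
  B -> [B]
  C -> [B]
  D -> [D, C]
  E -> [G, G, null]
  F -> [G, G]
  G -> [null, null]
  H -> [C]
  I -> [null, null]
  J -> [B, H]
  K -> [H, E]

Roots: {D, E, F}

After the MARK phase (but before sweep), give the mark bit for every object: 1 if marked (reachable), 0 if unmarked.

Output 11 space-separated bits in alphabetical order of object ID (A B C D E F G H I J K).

Answer: 0 1 1 1 1 1 1 0 0 0 0

Derivation:
Roots: D E F
Mark D: refs=D C, marked=D
Mark E: refs=G G null, marked=D E
Mark F: refs=G G, marked=D E F
Mark C: refs=B, marked=C D E F
Mark G: refs=null null, marked=C D E F G
Mark B: refs=B, marked=B C D E F G
Unmarked (collected): A H I J K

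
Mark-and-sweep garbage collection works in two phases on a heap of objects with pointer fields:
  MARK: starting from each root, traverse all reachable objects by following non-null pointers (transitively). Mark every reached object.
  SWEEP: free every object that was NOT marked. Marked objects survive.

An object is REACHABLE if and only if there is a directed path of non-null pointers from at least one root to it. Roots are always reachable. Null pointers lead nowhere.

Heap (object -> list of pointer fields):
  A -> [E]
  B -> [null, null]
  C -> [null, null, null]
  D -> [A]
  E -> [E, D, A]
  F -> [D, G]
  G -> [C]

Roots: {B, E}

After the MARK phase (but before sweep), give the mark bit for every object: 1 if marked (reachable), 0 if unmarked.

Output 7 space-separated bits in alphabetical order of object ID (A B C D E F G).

Answer: 1 1 0 1 1 0 0

Derivation:
Roots: B E
Mark B: refs=null null, marked=B
Mark E: refs=E D A, marked=B E
Mark D: refs=A, marked=B D E
Mark A: refs=E, marked=A B D E
Unmarked (collected): C F G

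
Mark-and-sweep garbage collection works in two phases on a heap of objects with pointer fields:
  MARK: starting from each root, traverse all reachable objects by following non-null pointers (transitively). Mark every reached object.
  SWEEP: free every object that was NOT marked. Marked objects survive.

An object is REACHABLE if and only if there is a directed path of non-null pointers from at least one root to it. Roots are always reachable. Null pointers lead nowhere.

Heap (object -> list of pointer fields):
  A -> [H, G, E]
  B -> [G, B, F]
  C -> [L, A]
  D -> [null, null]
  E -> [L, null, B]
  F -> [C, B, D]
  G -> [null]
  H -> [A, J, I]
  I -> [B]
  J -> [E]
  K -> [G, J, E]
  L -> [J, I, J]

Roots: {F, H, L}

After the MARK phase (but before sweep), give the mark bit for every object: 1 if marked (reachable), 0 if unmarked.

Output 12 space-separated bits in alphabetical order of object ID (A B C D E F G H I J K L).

Roots: F H L
Mark F: refs=C B D, marked=F
Mark H: refs=A J I, marked=F H
Mark L: refs=J I J, marked=F H L
Mark C: refs=L A, marked=C F H L
Mark B: refs=G B F, marked=B C F H L
Mark D: refs=null null, marked=B C D F H L
Mark A: refs=H G E, marked=A B C D F H L
Mark J: refs=E, marked=A B C D F H J L
Mark I: refs=B, marked=A B C D F H I J L
Mark G: refs=null, marked=A B C D F G H I J L
Mark E: refs=L null B, marked=A B C D E F G H I J L
Unmarked (collected): K

Answer: 1 1 1 1 1 1 1 1 1 1 0 1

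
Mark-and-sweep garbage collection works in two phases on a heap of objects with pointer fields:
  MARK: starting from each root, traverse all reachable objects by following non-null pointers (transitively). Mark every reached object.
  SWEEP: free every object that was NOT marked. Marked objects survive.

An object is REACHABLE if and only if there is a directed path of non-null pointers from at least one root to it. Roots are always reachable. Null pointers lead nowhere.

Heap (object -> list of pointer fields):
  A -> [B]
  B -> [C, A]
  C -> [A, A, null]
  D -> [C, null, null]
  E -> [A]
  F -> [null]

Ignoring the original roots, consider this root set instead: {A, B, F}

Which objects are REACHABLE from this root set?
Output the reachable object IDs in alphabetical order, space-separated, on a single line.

Answer: A B C F

Derivation:
Roots: A B F
Mark A: refs=B, marked=A
Mark B: refs=C A, marked=A B
Mark F: refs=null, marked=A B F
Mark C: refs=A A null, marked=A B C F
Unmarked (collected): D E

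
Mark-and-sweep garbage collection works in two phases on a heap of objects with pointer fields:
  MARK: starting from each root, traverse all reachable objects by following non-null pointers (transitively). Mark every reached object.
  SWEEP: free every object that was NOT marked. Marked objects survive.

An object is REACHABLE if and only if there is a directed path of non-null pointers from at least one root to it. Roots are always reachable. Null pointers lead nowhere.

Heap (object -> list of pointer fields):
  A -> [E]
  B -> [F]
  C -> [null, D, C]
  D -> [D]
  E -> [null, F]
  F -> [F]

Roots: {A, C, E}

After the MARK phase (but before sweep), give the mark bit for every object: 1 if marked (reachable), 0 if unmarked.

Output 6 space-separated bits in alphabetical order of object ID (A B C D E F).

Answer: 1 0 1 1 1 1

Derivation:
Roots: A C E
Mark A: refs=E, marked=A
Mark C: refs=null D C, marked=A C
Mark E: refs=null F, marked=A C E
Mark D: refs=D, marked=A C D E
Mark F: refs=F, marked=A C D E F
Unmarked (collected): B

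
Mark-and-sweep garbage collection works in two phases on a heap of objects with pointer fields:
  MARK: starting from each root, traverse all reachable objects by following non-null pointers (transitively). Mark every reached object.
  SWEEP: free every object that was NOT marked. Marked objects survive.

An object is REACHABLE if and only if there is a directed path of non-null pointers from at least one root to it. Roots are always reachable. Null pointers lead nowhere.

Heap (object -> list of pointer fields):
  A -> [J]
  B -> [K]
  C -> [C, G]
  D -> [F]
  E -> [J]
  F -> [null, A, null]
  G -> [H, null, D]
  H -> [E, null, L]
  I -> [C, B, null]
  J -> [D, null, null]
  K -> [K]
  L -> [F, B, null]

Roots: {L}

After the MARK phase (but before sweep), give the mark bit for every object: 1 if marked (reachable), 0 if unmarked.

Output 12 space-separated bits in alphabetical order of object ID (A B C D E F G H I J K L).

Roots: L
Mark L: refs=F B null, marked=L
Mark F: refs=null A null, marked=F L
Mark B: refs=K, marked=B F L
Mark A: refs=J, marked=A B F L
Mark K: refs=K, marked=A B F K L
Mark J: refs=D null null, marked=A B F J K L
Mark D: refs=F, marked=A B D F J K L
Unmarked (collected): C E G H I

Answer: 1 1 0 1 0 1 0 0 0 1 1 1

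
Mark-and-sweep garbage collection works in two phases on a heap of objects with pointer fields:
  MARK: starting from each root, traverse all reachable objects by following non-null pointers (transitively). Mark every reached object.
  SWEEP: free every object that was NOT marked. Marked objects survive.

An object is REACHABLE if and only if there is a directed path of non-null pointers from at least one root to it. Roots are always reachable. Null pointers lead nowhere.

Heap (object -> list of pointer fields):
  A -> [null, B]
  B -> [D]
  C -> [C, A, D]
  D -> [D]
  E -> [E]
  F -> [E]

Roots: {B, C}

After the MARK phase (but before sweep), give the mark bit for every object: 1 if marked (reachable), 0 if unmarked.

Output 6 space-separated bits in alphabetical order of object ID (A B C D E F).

Roots: B C
Mark B: refs=D, marked=B
Mark C: refs=C A D, marked=B C
Mark D: refs=D, marked=B C D
Mark A: refs=null B, marked=A B C D
Unmarked (collected): E F

Answer: 1 1 1 1 0 0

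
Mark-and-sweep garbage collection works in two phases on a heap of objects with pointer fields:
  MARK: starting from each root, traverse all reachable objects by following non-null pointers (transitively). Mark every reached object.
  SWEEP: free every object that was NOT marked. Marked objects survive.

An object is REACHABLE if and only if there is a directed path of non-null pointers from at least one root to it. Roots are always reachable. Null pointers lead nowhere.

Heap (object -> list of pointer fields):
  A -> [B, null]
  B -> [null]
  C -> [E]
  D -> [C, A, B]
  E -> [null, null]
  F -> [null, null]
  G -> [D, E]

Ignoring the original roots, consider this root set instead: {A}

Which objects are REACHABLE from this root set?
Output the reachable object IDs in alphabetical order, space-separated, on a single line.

Answer: A B

Derivation:
Roots: A
Mark A: refs=B null, marked=A
Mark B: refs=null, marked=A B
Unmarked (collected): C D E F G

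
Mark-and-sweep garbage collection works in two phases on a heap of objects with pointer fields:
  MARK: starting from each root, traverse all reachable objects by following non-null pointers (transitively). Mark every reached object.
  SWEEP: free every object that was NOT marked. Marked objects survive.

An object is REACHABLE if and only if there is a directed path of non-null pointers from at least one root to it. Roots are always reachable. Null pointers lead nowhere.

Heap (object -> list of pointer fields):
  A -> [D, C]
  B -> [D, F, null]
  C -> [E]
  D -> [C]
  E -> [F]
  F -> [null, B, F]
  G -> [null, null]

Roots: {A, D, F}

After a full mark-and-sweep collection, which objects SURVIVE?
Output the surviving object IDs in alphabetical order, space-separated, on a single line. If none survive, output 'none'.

Answer: A B C D E F

Derivation:
Roots: A D F
Mark A: refs=D C, marked=A
Mark D: refs=C, marked=A D
Mark F: refs=null B F, marked=A D F
Mark C: refs=E, marked=A C D F
Mark B: refs=D F null, marked=A B C D F
Mark E: refs=F, marked=A B C D E F
Unmarked (collected): G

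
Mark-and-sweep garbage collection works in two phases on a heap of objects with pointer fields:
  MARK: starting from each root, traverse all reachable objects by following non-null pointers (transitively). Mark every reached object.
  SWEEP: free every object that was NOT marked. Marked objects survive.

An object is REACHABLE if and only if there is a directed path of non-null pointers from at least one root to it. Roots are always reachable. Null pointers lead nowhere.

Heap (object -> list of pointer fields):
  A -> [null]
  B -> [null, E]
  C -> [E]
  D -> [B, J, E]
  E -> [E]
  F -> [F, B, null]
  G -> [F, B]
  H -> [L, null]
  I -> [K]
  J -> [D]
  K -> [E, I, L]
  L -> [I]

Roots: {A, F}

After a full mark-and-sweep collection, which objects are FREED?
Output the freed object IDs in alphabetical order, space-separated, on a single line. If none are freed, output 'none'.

Answer: C D G H I J K L

Derivation:
Roots: A F
Mark A: refs=null, marked=A
Mark F: refs=F B null, marked=A F
Mark B: refs=null E, marked=A B F
Mark E: refs=E, marked=A B E F
Unmarked (collected): C D G H I J K L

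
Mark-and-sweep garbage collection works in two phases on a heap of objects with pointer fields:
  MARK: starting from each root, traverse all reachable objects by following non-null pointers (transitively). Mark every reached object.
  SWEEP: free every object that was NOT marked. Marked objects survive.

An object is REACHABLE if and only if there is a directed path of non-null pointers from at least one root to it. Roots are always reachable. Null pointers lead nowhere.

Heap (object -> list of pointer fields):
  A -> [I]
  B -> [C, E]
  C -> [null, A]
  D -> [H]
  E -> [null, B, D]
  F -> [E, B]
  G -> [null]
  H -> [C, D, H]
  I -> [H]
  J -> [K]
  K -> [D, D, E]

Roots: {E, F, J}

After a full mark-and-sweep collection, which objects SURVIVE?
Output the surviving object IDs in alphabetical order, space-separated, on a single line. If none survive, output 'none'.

Roots: E F J
Mark E: refs=null B D, marked=E
Mark F: refs=E B, marked=E F
Mark J: refs=K, marked=E F J
Mark B: refs=C E, marked=B E F J
Mark D: refs=H, marked=B D E F J
Mark K: refs=D D E, marked=B D E F J K
Mark C: refs=null A, marked=B C D E F J K
Mark H: refs=C D H, marked=B C D E F H J K
Mark A: refs=I, marked=A B C D E F H J K
Mark I: refs=H, marked=A B C D E F H I J K
Unmarked (collected): G

Answer: A B C D E F H I J K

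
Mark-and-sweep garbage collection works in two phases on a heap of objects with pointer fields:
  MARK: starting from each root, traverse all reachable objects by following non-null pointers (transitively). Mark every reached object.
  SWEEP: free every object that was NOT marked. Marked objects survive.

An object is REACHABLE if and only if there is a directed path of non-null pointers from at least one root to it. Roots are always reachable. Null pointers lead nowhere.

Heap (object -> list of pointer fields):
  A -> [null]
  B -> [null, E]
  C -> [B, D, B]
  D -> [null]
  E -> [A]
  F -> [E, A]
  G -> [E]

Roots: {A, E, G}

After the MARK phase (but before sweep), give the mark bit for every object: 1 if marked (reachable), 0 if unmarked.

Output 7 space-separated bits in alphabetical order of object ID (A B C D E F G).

Roots: A E G
Mark A: refs=null, marked=A
Mark E: refs=A, marked=A E
Mark G: refs=E, marked=A E G
Unmarked (collected): B C D F

Answer: 1 0 0 0 1 0 1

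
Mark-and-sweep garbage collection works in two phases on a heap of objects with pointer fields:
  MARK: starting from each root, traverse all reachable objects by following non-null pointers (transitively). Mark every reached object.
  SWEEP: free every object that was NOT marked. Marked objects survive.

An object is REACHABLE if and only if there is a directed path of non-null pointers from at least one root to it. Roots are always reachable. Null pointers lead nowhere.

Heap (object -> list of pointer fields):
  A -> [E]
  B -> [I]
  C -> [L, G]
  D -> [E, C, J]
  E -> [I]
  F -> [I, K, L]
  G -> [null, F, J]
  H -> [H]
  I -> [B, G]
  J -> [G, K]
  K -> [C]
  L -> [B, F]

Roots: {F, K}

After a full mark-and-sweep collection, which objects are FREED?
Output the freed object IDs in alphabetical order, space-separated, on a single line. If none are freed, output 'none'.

Roots: F K
Mark F: refs=I K L, marked=F
Mark K: refs=C, marked=F K
Mark I: refs=B G, marked=F I K
Mark L: refs=B F, marked=F I K L
Mark C: refs=L G, marked=C F I K L
Mark B: refs=I, marked=B C F I K L
Mark G: refs=null F J, marked=B C F G I K L
Mark J: refs=G K, marked=B C F G I J K L
Unmarked (collected): A D E H

Answer: A D E H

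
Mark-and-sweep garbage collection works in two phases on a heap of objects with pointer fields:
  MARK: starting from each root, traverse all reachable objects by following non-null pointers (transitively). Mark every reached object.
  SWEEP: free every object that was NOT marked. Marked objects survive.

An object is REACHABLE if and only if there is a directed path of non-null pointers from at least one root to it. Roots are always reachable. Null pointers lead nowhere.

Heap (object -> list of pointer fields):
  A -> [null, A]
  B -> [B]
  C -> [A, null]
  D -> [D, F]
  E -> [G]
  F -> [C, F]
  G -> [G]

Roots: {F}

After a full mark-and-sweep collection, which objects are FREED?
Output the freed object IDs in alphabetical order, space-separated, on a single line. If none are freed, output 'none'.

Answer: B D E G

Derivation:
Roots: F
Mark F: refs=C F, marked=F
Mark C: refs=A null, marked=C F
Mark A: refs=null A, marked=A C F
Unmarked (collected): B D E G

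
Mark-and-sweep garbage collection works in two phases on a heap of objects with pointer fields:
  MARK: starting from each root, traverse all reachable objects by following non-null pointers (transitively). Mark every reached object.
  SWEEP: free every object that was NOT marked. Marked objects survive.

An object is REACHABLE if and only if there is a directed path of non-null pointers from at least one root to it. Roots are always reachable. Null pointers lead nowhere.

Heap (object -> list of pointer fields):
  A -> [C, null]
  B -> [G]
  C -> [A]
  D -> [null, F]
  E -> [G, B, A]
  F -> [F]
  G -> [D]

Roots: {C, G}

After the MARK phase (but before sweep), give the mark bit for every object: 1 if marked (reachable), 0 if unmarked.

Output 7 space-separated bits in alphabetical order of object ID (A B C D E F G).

Roots: C G
Mark C: refs=A, marked=C
Mark G: refs=D, marked=C G
Mark A: refs=C null, marked=A C G
Mark D: refs=null F, marked=A C D G
Mark F: refs=F, marked=A C D F G
Unmarked (collected): B E

Answer: 1 0 1 1 0 1 1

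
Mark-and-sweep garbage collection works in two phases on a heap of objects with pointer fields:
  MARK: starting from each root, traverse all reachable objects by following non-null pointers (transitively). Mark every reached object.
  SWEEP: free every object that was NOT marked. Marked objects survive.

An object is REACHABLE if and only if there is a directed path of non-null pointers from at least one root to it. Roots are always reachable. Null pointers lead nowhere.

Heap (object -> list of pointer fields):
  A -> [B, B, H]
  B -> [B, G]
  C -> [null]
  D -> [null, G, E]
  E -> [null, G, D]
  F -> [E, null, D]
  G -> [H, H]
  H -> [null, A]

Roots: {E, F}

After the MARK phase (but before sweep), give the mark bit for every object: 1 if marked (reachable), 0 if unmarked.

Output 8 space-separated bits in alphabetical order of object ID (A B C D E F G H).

Roots: E F
Mark E: refs=null G D, marked=E
Mark F: refs=E null D, marked=E F
Mark G: refs=H H, marked=E F G
Mark D: refs=null G E, marked=D E F G
Mark H: refs=null A, marked=D E F G H
Mark A: refs=B B H, marked=A D E F G H
Mark B: refs=B G, marked=A B D E F G H
Unmarked (collected): C

Answer: 1 1 0 1 1 1 1 1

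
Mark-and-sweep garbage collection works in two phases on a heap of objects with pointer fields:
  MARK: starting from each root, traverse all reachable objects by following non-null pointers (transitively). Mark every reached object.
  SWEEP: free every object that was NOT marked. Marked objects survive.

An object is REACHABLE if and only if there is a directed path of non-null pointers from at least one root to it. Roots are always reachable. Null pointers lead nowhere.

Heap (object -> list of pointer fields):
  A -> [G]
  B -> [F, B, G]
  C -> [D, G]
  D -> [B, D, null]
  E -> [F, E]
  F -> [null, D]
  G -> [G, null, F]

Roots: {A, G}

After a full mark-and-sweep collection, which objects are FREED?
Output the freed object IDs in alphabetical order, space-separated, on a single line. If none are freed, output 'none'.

Roots: A G
Mark A: refs=G, marked=A
Mark G: refs=G null F, marked=A G
Mark F: refs=null D, marked=A F G
Mark D: refs=B D null, marked=A D F G
Mark B: refs=F B G, marked=A B D F G
Unmarked (collected): C E

Answer: C E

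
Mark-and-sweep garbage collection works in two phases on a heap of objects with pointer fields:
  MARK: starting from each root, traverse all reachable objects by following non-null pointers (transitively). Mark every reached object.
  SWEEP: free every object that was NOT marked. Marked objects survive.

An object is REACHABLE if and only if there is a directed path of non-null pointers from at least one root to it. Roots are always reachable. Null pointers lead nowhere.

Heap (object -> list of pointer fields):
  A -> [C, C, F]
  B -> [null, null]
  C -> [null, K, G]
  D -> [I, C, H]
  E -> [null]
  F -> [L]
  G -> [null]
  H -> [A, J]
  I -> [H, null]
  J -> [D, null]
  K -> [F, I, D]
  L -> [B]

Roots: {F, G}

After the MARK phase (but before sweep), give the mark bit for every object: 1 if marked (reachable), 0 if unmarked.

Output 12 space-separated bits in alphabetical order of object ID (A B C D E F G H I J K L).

Roots: F G
Mark F: refs=L, marked=F
Mark G: refs=null, marked=F G
Mark L: refs=B, marked=F G L
Mark B: refs=null null, marked=B F G L
Unmarked (collected): A C D E H I J K

Answer: 0 1 0 0 0 1 1 0 0 0 0 1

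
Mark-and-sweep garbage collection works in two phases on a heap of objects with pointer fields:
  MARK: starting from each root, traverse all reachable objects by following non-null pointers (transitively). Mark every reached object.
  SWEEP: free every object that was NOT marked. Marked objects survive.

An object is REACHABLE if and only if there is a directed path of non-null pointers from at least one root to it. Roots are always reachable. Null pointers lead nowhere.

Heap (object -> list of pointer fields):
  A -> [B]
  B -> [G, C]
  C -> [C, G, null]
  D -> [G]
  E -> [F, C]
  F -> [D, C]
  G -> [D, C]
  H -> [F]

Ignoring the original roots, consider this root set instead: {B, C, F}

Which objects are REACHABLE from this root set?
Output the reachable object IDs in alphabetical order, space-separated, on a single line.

Answer: B C D F G

Derivation:
Roots: B C F
Mark B: refs=G C, marked=B
Mark C: refs=C G null, marked=B C
Mark F: refs=D C, marked=B C F
Mark G: refs=D C, marked=B C F G
Mark D: refs=G, marked=B C D F G
Unmarked (collected): A E H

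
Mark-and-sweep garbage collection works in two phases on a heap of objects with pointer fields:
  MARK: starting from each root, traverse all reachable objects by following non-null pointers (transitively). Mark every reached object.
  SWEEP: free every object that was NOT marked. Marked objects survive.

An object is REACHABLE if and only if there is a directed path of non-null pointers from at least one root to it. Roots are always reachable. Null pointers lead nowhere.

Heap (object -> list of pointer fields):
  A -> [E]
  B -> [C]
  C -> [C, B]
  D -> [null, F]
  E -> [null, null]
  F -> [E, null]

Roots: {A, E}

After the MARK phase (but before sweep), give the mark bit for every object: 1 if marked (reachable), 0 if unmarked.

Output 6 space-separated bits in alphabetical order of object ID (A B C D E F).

Roots: A E
Mark A: refs=E, marked=A
Mark E: refs=null null, marked=A E
Unmarked (collected): B C D F

Answer: 1 0 0 0 1 0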